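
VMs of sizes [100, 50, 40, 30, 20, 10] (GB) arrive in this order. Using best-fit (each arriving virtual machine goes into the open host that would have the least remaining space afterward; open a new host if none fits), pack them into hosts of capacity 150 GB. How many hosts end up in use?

2

  100 → host 1 (new)  [load 100/150]
  50 → host 1  [load 150/150]
  40 → host 2 (new)  [load 40/150]
  30 → host 2  [load 70/150]
  20 → host 2  [load 90/150]
  10 → host 2  [load 100/150]
2 hosts opened.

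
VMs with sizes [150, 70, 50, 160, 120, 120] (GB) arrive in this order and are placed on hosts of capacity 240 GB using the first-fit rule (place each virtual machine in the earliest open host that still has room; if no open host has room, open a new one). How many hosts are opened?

3

  150 → host 1 (new)  [load 150/240]
  70 → host 1  [load 220/240]
  50 → host 2 (new)  [load 50/240]
  160 → host 2  [load 210/240]
  120 → host 3 (new)  [load 120/240]
  120 → host 3  [load 240/240]
3 hosts opened.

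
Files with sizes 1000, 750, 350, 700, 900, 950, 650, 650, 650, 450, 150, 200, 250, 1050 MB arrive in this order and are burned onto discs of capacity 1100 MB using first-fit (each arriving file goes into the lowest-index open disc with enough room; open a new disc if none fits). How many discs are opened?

9

  1000 → disc 1 (new)  [load 1000/1100]
  750 → disc 2 (new)  [load 750/1100]
  350 → disc 2  [load 1100/1100]
  700 → disc 3 (new)  [load 700/1100]
  900 → disc 4 (new)  [load 900/1100]
  950 → disc 5 (new)  [load 950/1100]
  650 → disc 6 (new)  [load 650/1100]
  650 → disc 7 (new)  [load 650/1100]
  650 → disc 8 (new)  [load 650/1100]
  450 → disc 6  [load 1100/1100]
  150 → disc 3  [load 850/1100]
  200 → disc 3  [load 1050/1100]
  250 → disc 7  [load 900/1100]
  1050 → disc 9 (new)  [load 1050/1100]
9 discs opened.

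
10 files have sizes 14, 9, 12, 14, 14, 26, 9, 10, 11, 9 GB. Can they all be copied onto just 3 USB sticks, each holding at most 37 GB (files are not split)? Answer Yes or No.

No

Total = 128 GB; ⌈128/37⌉ = 4.
At least 4 USB sticks are required, but only 3 are allowed.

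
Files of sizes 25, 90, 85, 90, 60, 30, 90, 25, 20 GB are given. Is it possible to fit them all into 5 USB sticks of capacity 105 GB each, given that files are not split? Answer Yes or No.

Total = 515 GB; ⌈515/105⌉ = 5.
The bound of 5 does not rule out 5, but exhaustive search shows no assignment into 5 USB sticks of capacity 105 GB exists — the minimum is 6.

No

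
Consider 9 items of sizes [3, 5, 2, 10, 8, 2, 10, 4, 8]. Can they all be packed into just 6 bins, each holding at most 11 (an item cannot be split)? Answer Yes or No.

Yes

A valid assignment using 5 bins:
  bin 1: 10 = 10
  bin 2: 10 = 10
  bin 3: 8 + 3 = 11
  bin 4: 8 + 2 = 10
  bin 5: 5 + 4 + 2 = 11
That uses only 5 ≤ 6, so 6 bins are enough.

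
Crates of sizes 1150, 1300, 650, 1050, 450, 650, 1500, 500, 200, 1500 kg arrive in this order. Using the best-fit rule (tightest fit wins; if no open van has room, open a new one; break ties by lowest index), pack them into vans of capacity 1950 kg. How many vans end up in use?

  1150 → van 1 (new)  [load 1150/1950]
  1300 → van 2 (new)  [load 1300/1950]
  650 → van 2  [load 1950/1950]
  1050 → van 3 (new)  [load 1050/1950]
  450 → van 1  [load 1600/1950]
  650 → van 3  [load 1700/1950]
  1500 → van 4 (new)  [load 1500/1950]
  500 → van 5 (new)  [load 500/1950]
  200 → van 3  [load 1900/1950]
  1500 → van 6 (new)  [load 1500/1950]
6 vans opened.

6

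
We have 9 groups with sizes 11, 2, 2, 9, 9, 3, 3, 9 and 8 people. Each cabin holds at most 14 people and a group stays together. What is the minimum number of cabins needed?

Total = 11 + 9 + 9 + 9 + 8 + 3 + 3 + 2 + 2 = 56 people.
Lower bound: ⌈56/14⌉ = 4 cabins.
Also, 5 groups each exceed 7 people, and no two of those can share a cabin, so at least 5 cabins are needed.
A packing using 5 cabins:
  cabin 1: 11 + 3 = 14
  cabin 2: 9 + 3 + 2 = 14
  cabin 3: 9 + 2 = 11
  cabin 4: 9 = 9
  cabin 5: 8 = 8
This matches the lower bound, so 5 is optimal.

5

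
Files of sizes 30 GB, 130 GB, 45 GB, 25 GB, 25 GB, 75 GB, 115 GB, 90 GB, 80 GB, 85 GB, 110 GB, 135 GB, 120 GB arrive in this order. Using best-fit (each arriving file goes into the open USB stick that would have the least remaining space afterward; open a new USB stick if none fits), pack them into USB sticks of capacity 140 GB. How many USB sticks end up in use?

  30 → USB stick 1 (new)  [load 30/140]
  130 → USB stick 2 (new)  [load 130/140]
  45 → USB stick 1  [load 75/140]
  25 → USB stick 1  [load 100/140]
  25 → USB stick 1  [load 125/140]
  75 → USB stick 3 (new)  [load 75/140]
  115 → USB stick 4 (new)  [load 115/140]
  90 → USB stick 5 (new)  [load 90/140]
  80 → USB stick 6 (new)  [load 80/140]
  85 → USB stick 7 (new)  [load 85/140]
  110 → USB stick 8 (new)  [load 110/140]
  135 → USB stick 9 (new)  [load 135/140]
  120 → USB stick 10 (new)  [load 120/140]
10 USB sticks opened.

10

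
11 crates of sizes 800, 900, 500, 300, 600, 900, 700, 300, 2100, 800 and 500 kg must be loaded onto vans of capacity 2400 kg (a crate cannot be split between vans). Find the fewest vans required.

Total = 2100 + 900 + 900 + 800 + 800 + 700 + 600 + 500 + 500 + 300 + 300 = 8400 kg.
Lower bound: ⌈8400/2400⌉ = 4 vans.
A packing using 4 vans:
  van 1: 2100 + 300 = 2400
  van 2: 900 + 900 + 600 = 2400
  van 3: 800 + 800 + 700 = 2300
  van 4: 500 + 500 + 300 = 1300
This matches the lower bound, so 4 is optimal.

4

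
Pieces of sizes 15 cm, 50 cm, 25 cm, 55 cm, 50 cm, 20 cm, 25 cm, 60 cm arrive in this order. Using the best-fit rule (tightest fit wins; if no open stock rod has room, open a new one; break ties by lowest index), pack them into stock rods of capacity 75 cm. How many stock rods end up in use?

5

  15 → stock rod 1 (new)  [load 15/75]
  50 → stock rod 1  [load 65/75]
  25 → stock rod 2 (new)  [load 25/75]
  55 → stock rod 3 (new)  [load 55/75]
  50 → stock rod 2  [load 75/75]
  20 → stock rod 3  [load 75/75]
  25 → stock rod 4 (new)  [load 25/75]
  60 → stock rod 5 (new)  [load 60/75]
5 stock rods opened.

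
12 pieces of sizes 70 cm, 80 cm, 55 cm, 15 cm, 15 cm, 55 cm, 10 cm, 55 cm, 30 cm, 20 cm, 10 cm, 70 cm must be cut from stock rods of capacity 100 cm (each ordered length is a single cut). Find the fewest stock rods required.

Total = 80 + 70 + 70 + 55 + 55 + 55 + 30 + 20 + 15 + 15 + 10 + 10 = 485 cm.
Lower bound: ⌈485/100⌉ = 5 stock rods.
Also, 6 pieces each exceed 50 cm, and no two of those can share a stock rod, so at least 6 stock rods are needed.
A packing using 6 stock rods:
  stock rod 1: 80 + 20 = 100
  stock rod 2: 70 + 30 = 100
  stock rod 3: 70 + 15 + 15 = 100
  stock rod 4: 55 + 10 + 10 = 75
  stock rod 5: 55 = 55
  stock rod 6: 55 = 55
This matches the lower bound, so 6 is optimal.

6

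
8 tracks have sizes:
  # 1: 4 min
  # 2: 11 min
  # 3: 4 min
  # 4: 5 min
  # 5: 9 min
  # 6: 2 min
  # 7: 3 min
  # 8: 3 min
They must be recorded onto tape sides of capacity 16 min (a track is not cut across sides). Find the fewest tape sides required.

Total = 11 + 9 + 5 + 4 + 4 + 3 + 3 + 2 = 41 min.
Lower bound: ⌈41/16⌉ = 3 tape sides.
A packing using 3 tape sides:
  side 1: 11 + 5 = 16
  side 2: 9 + 4 + 3 = 16
  side 3: 4 + 3 + 2 = 9
This matches the lower bound, so 3 is optimal.

3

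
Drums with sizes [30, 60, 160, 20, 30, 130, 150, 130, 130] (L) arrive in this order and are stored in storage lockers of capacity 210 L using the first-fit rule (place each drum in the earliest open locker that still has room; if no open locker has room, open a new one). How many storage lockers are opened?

6

  30 → locker 1 (new)  [load 30/210]
  60 → locker 1  [load 90/210]
  160 → locker 2 (new)  [load 160/210]
  20 → locker 1  [load 110/210]
  30 → locker 1  [load 140/210]
  130 → locker 3 (new)  [load 130/210]
  150 → locker 4 (new)  [load 150/210]
  130 → locker 5 (new)  [load 130/210]
  130 → locker 6 (new)  [load 130/210]
6 storage lockers opened.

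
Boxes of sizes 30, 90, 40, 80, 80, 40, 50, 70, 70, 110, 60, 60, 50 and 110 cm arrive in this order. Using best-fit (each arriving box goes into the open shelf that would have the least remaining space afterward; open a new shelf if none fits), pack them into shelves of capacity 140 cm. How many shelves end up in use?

8

  30 → shelf 1 (new)  [load 30/140]
  90 → shelf 1  [load 120/140]
  40 → shelf 2 (new)  [load 40/140]
  80 → shelf 2  [load 120/140]
  80 → shelf 3 (new)  [load 80/140]
  40 → shelf 3  [load 120/140]
  50 → shelf 4 (new)  [load 50/140]
  70 → shelf 4  [load 120/140]
  70 → shelf 5 (new)  [load 70/140]
  110 → shelf 6 (new)  [load 110/140]
  60 → shelf 5  [load 130/140]
  60 → shelf 7 (new)  [load 60/140]
  50 → shelf 7  [load 110/140]
  110 → shelf 8 (new)  [load 110/140]
8 shelves opened.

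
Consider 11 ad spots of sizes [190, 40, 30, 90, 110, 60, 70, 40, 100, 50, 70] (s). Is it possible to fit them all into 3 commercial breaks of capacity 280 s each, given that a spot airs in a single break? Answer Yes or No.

Total = 850 s; ⌈850/280⌉ = 4.
At least 4 commercial breaks are required, but only 3 are allowed.

No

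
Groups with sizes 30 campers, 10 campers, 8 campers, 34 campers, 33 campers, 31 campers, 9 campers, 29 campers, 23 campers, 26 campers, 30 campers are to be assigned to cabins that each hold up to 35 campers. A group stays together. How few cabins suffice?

Total = 34 + 33 + 31 + 30 + 30 + 29 + 26 + 23 + 10 + 9 + 8 = 263 campers.
Lower bound: ⌈263/35⌉ = 8 cabins.
A packing using 9 cabins:
  cabin 1: 34 = 34
  cabin 2: 33 = 33
  cabin 3: 31 = 31
  cabin 4: 30 = 30
  cabin 5: 30 = 30
  cabin 6: 29 = 29
  cabin 7: 26 + 9 = 35
  cabin 8: 23 + 10 = 33
  cabin 9: 8 = 8
No arrangement into 8 cabins stays within capacity, so 9 is optimal.

9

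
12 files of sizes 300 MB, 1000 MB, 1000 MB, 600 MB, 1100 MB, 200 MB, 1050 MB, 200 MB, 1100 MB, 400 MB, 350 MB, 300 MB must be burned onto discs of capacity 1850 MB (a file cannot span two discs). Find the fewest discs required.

Total = 1100 + 1100 + 1050 + 1000 + 1000 + 600 + 400 + 350 + 300 + 300 + 200 + 200 = 7600 MB.
Lower bound: ⌈7600/1850⌉ = 5 discs.
A packing using 5 discs:
  disc 1: 1100 + 600 = 1700
  disc 2: 1100 + 400 + 350 = 1850
  disc 3: 1050 + 300 + 300 + 200 = 1850
  disc 4: 1000 + 200 = 1200
  disc 5: 1000 = 1000
This matches the lower bound, so 5 is optimal.

5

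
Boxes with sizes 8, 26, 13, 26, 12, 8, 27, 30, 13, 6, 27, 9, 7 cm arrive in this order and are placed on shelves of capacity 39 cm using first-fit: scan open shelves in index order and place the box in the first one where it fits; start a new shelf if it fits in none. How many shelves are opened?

6

  8 → shelf 1 (new)  [load 8/39]
  26 → shelf 1  [load 34/39]
  13 → shelf 2 (new)  [load 13/39]
  26 → shelf 2  [load 39/39]
  12 → shelf 3 (new)  [load 12/39]
  8 → shelf 3  [load 20/39]
  27 → shelf 4 (new)  [load 27/39]
  30 → shelf 5 (new)  [load 30/39]
  13 → shelf 3  [load 33/39]
  6 → shelf 3  [load 39/39]
  27 → shelf 6 (new)  [load 27/39]
  9 → shelf 4  [load 36/39]
  7 → shelf 5  [load 37/39]
6 shelves opened.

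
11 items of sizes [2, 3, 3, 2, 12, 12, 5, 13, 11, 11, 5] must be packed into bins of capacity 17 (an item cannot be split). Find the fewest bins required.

Total = 13 + 12 + 12 + 11 + 11 + 5 + 5 + 3 + 3 + 2 + 2 = 79.
Lower bound: ⌈79/17⌉ = 5 bins.
A packing using 5 bins:
  bin 1: 13 + 3 = 16
  bin 2: 12 + 5 = 17
  bin 3: 12 + 5 = 17
  bin 4: 11 + 3 + 2 = 16
  bin 5: 11 + 2 = 13
This matches the lower bound, so 5 is optimal.

5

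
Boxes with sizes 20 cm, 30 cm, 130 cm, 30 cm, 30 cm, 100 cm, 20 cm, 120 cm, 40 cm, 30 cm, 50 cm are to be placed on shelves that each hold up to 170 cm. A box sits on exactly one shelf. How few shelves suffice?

4

Total = 130 + 120 + 100 + 50 + 40 + 30 + 30 + 30 + 30 + 20 + 20 = 600 cm.
Lower bound: ⌈600/170⌉ = 4 shelves.
A packing using 4 shelves:
  shelf 1: 130 + 40 = 170
  shelf 2: 120 + 50 = 170
  shelf 3: 100 + 30 + 30 = 160
  shelf 4: 30 + 30 + 20 + 20 = 100
This matches the lower bound, so 4 is optimal.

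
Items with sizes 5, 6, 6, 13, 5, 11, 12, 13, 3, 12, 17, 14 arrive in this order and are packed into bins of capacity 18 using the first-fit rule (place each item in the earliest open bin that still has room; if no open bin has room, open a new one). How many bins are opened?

  5 → bin 1 (new)  [load 5/18]
  6 → bin 1  [load 11/18]
  6 → bin 1  [load 17/18]
  13 → bin 2 (new)  [load 13/18]
  5 → bin 2  [load 18/18]
  11 → bin 3 (new)  [load 11/18]
  12 → bin 4 (new)  [load 12/18]
  13 → bin 5 (new)  [load 13/18]
  3 → bin 3  [load 14/18]
  12 → bin 6 (new)  [load 12/18]
  17 → bin 7 (new)  [load 17/18]
  14 → bin 8 (new)  [load 14/18]
8 bins opened.

8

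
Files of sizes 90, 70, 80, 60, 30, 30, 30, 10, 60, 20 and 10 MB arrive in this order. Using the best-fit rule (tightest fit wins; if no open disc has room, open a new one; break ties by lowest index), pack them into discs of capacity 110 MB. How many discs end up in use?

  90 → disc 1 (new)  [load 90/110]
  70 → disc 2 (new)  [load 70/110]
  80 → disc 3 (new)  [load 80/110]
  60 → disc 4 (new)  [load 60/110]
  30 → disc 3  [load 110/110]
  30 → disc 2  [load 100/110]
  30 → disc 4  [load 90/110]
  10 → disc 2  [load 110/110]
  60 → disc 5 (new)  [load 60/110]
  20 → disc 1  [load 110/110]
  10 → disc 4  [load 100/110]
5 discs opened.

5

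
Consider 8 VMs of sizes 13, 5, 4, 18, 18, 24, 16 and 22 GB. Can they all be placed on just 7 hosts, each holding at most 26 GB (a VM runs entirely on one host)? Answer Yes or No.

A valid assignment using 6 hosts:
  host 1: 24 = 24
  host 2: 22 + 4 = 26
  host 3: 18 + 5 = 23
  host 4: 18 = 18
  host 5: 16 = 16
  host 6: 13 = 13
That uses only 6 ≤ 7, so 7 hosts are enough.

Yes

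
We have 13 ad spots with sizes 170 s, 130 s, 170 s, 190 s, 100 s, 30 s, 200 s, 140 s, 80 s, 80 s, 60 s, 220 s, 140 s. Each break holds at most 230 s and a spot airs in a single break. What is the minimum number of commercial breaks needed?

Total = 220 + 200 + 190 + 170 + 170 + 140 + 140 + 130 + 100 + 80 + 80 + 60 + 30 = 1710 s.
Lower bound: ⌈1710/230⌉ = 8 commercial breaks.
A packing using 8 commercial breaks:
  break 1: 220 = 220
  break 2: 200 + 30 = 230
  break 3: 190 = 190
  break 4: 170 + 60 = 230
  break 5: 170 = 170
  break 6: 140 + 80 = 220
  break 7: 140 + 80 = 220
  break 8: 130 + 100 = 230
This matches the lower bound, so 8 is optimal.

8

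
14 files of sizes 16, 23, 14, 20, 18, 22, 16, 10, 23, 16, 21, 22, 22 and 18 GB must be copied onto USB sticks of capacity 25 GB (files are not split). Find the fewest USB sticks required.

Total = 23 + 23 + 22 + 22 + 22 + 21 + 20 + 18 + 18 + 16 + 16 + 16 + 14 + 10 = 261 GB.
Lower bound: ⌈261/25⌉ = 11 USB sticks.
Also, 13 files each exceed 25/2 GB, and no two of those can share a USB stick, so at least 13 USB sticks are needed.
A packing using 13 USB sticks:
  USB stick 1: 23 = 23
  USB stick 2: 23 = 23
  USB stick 3: 22 = 22
  USB stick 4: 22 = 22
  USB stick 5: 22 = 22
  USB stick 6: 21 = 21
  USB stick 7: 20 = 20
  USB stick 8: 18 = 18
  USB stick 9: 18 = 18
  USB stick 10: 16 = 16
  USB stick 11: 16 = 16
  USB stick 12: 16 = 16
  USB stick 13: 14 + 10 = 24
This matches the lower bound, so 13 is optimal.

13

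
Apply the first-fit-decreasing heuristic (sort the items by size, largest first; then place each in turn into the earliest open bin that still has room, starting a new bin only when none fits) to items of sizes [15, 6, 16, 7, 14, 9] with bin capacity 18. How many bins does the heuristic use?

Sorted descending: 16, 15, 14, 9, 7, 6.
  16 → bin 1 (new)  [load 16/18]
  15 → bin 2 (new)  [load 15/18]
  14 → bin 3 (new)  [load 14/18]
  9 → bin 4 (new)  [load 9/18]
  7 → bin 4  [load 16/18]
  6 → bin 5 (new)  [load 6/18]
5 bins opened.

5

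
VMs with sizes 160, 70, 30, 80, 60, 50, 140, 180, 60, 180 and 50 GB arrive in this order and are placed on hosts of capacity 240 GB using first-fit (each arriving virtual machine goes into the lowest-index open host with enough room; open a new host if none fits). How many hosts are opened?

5

  160 → host 1 (new)  [load 160/240]
  70 → host 1  [load 230/240]
  30 → host 2 (new)  [load 30/240]
  80 → host 2  [load 110/240]
  60 → host 2  [load 170/240]
  50 → host 2  [load 220/240]
  140 → host 3 (new)  [load 140/240]
  180 → host 4 (new)  [load 180/240]
  60 → host 3  [load 200/240]
  180 → host 5 (new)  [load 180/240]
  50 → host 4  [load 230/240]
5 hosts opened.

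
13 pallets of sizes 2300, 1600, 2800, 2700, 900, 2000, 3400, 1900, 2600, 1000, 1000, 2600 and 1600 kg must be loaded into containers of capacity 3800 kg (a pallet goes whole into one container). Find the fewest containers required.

Total = 3400 + 2800 + 2700 + 2600 + 2600 + 2300 + 2000 + 1900 + 1600 + 1600 + 1000 + 1000 + 900 = 26400 kg.
Lower bound: ⌈26400/3800⌉ = 7 containers.
A packing using 8 containers:
  container 1: 3400 = 3400
  container 2: 2800 + 1000 = 3800
  container 3: 2700 + 1000 = 3700
  container 4: 2600 + 900 = 3500
  container 5: 2600 = 2600
  container 6: 2300 = 2300
  container 7: 2000 + 1600 = 3600
  container 8: 1900 + 1600 = 3500
No arrangement into 7 containers stays within capacity, so 8 is optimal.

8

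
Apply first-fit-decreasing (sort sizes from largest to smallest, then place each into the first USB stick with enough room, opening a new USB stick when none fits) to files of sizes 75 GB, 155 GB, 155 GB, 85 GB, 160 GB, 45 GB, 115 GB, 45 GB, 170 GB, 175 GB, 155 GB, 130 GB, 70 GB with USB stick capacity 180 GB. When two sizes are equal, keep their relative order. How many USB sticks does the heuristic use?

Sorted descending: 175, 170, 160, 155, 155, 155, 130, 115, 85, 75, 70, 45, 45.
  175 → USB stick 1 (new)  [load 175/180]
  170 → USB stick 2 (new)  [load 170/180]
  160 → USB stick 3 (new)  [load 160/180]
  155 → USB stick 4 (new)  [load 155/180]
  155 → USB stick 5 (new)  [load 155/180]
  155 → USB stick 6 (new)  [load 155/180]
  130 → USB stick 7 (new)  [load 130/180]
  115 → USB stick 8 (new)  [load 115/180]
  85 → USB stick 9 (new)  [load 85/180]
  75 → USB stick 9  [load 160/180]
  70 → USB stick 10 (new)  [load 70/180]
  45 → USB stick 7  [load 175/180]
  45 → USB stick 8  [load 160/180]
10 USB sticks opened.

10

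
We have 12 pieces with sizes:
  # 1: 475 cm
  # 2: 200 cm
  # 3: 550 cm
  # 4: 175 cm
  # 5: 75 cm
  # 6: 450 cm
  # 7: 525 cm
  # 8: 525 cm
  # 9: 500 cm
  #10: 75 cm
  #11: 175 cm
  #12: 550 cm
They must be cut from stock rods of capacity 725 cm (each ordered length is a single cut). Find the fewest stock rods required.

7

Total = 550 + 550 + 525 + 525 + 500 + 475 + 450 + 200 + 175 + 175 + 75 + 75 = 4275 cm.
Lower bound: ⌈4275/725⌉ = 6 stock rods.
Also, 7 pieces each exceed 725/2 cm, and no two of those can share a stock rod, so at least 7 stock rods are needed.
A packing using 7 stock rods:
  stock rod 1: 550 + 175 = 725
  stock rod 2: 550 + 175 = 725
  stock rod 3: 525 + 200 = 725
  stock rod 4: 525 + 75 + 75 = 675
  stock rod 5: 500 = 500
  stock rod 6: 475 = 475
  stock rod 7: 450 = 450
This matches the lower bound, so 7 is optimal.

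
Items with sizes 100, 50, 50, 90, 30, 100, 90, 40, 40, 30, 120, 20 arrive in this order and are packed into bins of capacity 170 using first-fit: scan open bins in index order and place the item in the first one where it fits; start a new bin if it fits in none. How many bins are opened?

  100 → bin 1 (new)  [load 100/170]
  50 → bin 1  [load 150/170]
  50 → bin 2 (new)  [load 50/170]
  90 → bin 2  [load 140/170]
  30 → bin 2  [load 170/170]
  100 → bin 3 (new)  [load 100/170]
  90 → bin 4 (new)  [load 90/170]
  40 → bin 3  [load 140/170]
  40 → bin 4  [load 130/170]
  30 → bin 3  [load 170/170]
  120 → bin 5 (new)  [load 120/170]
  20 → bin 1  [load 170/170]
5 bins opened.

5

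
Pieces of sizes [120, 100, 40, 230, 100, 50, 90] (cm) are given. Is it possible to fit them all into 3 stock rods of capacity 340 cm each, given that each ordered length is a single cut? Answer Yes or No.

A valid assignment using 3 stock rods:
  stock rod 1: 230 + 100 = 330
  stock rod 2: 120 + 100 + 90 = 310
  stock rod 3: 50 + 40 = 90
Every load is within 340 cm, so 3 stock rods suffice.

Yes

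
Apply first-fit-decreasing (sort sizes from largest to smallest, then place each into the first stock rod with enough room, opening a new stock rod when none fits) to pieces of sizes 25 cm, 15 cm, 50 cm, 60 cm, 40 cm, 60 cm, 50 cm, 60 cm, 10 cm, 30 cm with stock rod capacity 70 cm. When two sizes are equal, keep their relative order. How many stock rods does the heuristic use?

Sorted descending: 60, 60, 60, 50, 50, 40, 30, 25, 15, 10.
  60 → stock rod 1 (new)  [load 60/70]
  60 → stock rod 2 (new)  [load 60/70]
  60 → stock rod 3 (new)  [load 60/70]
  50 → stock rod 4 (new)  [load 50/70]
  50 → stock rod 5 (new)  [load 50/70]
  40 → stock rod 6 (new)  [load 40/70]
  30 → stock rod 6  [load 70/70]
  25 → stock rod 7 (new)  [load 25/70]
  15 → stock rod 4  [load 65/70]
  10 → stock rod 1  [load 70/70]
7 stock rods opened.

7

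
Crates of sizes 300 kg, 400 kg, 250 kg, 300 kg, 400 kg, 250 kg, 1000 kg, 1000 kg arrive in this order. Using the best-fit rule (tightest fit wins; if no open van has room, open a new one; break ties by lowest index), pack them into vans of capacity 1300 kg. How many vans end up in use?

4

  300 → van 1 (new)  [load 300/1300]
  400 → van 1  [load 700/1300]
  250 → van 1  [load 950/1300]
  300 → van 1  [load 1250/1300]
  400 → van 2 (new)  [load 400/1300]
  250 → van 2  [load 650/1300]
  1000 → van 3 (new)  [load 1000/1300]
  1000 → van 4 (new)  [load 1000/1300]
4 vans opened.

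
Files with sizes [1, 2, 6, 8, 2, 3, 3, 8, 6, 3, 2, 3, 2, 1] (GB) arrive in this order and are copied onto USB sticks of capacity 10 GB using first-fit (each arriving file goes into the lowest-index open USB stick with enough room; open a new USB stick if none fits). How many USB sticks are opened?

6

  1 → USB stick 1 (new)  [load 1/10]
  2 → USB stick 1  [load 3/10]
  6 → USB stick 1  [load 9/10]
  8 → USB stick 2 (new)  [load 8/10]
  2 → USB stick 2  [load 10/10]
  3 → USB stick 3 (new)  [load 3/10]
  3 → USB stick 3  [load 6/10]
  8 → USB stick 4 (new)  [load 8/10]
  6 → USB stick 5 (new)  [load 6/10]
  3 → USB stick 3  [load 9/10]
  2 → USB stick 4  [load 10/10]
  3 → USB stick 5  [load 9/10]
  2 → USB stick 6 (new)  [load 2/10]
  1 → USB stick 1  [load 10/10]
6 USB sticks opened.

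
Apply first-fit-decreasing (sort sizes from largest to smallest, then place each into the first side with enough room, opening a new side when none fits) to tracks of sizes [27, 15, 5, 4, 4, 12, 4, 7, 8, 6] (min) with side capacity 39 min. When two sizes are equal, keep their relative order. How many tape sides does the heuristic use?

Sorted descending: 27, 15, 12, 8, 7, 6, 5, 4, 4, 4.
  27 → side 1 (new)  [load 27/39]
  15 → side 2 (new)  [load 15/39]
  12 → side 1  [load 39/39]
  8 → side 2  [load 23/39]
  7 → side 2  [load 30/39]
  6 → side 2  [load 36/39]
  5 → side 3 (new)  [load 5/39]
  4 → side 3  [load 9/39]
  4 → side 3  [load 13/39]
  4 → side 3  [load 17/39]
3 tape sides opened.

3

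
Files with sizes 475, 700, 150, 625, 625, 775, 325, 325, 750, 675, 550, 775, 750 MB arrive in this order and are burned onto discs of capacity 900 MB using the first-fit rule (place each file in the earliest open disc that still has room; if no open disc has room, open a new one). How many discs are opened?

  475 → disc 1 (new)  [load 475/900]
  700 → disc 2 (new)  [load 700/900]
  150 → disc 1  [load 625/900]
  625 → disc 3 (new)  [load 625/900]
  625 → disc 4 (new)  [load 625/900]
  775 → disc 5 (new)  [load 775/900]
  325 → disc 6 (new)  [load 325/900]
  325 → disc 6  [load 650/900]
  750 → disc 7 (new)  [load 750/900]
  675 → disc 8 (new)  [load 675/900]
  550 → disc 9 (new)  [load 550/900]
  775 → disc 10 (new)  [load 775/900]
  750 → disc 11 (new)  [load 750/900]
11 discs opened.

11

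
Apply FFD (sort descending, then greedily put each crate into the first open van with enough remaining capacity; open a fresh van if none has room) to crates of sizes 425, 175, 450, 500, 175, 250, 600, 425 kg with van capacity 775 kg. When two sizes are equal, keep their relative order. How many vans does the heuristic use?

Sorted descending: 600, 500, 450, 425, 425, 250, 175, 175.
  600 → van 1 (new)  [load 600/775]
  500 → van 2 (new)  [load 500/775]
  450 → van 3 (new)  [load 450/775]
  425 → van 4 (new)  [load 425/775]
  425 → van 5 (new)  [load 425/775]
  250 → van 2  [load 750/775]
  175 → van 1  [load 775/775]
  175 → van 3  [load 625/775]
5 vans opened.

5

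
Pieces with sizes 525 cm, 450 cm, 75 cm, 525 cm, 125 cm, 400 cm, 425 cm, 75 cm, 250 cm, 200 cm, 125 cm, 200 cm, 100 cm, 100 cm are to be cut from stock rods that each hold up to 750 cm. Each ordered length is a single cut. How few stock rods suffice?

Total = 525 + 525 + 450 + 425 + 400 + 250 + 200 + 200 + 125 + 125 + 100 + 100 + 75 + 75 = 3575 cm.
Lower bound: ⌈3575/750⌉ = 5 stock rods.
A packing using 5 stock rods:
  stock rod 1: 525 + 200 = 725
  stock rod 2: 525 + 200 = 725
  stock rod 3: 450 + 250 = 700
  stock rod 4: 425 + 125 + 125 + 75 = 750
  stock rod 5: 400 + 100 + 100 + 75 = 675
This matches the lower bound, so 5 is optimal.

5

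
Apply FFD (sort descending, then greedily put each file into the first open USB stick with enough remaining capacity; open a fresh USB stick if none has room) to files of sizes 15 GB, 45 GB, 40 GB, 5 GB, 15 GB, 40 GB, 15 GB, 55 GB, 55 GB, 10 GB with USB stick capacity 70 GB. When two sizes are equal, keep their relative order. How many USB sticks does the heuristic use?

5

Sorted descending: 55, 55, 45, 40, 40, 15, 15, 15, 10, 5.
  55 → USB stick 1 (new)  [load 55/70]
  55 → USB stick 2 (new)  [load 55/70]
  45 → USB stick 3 (new)  [load 45/70]
  40 → USB stick 4 (new)  [load 40/70]
  40 → USB stick 5 (new)  [load 40/70]
  15 → USB stick 1  [load 70/70]
  15 → USB stick 2  [load 70/70]
  15 → USB stick 3  [load 60/70]
  10 → USB stick 3  [load 70/70]
  5 → USB stick 4  [load 45/70]
5 USB sticks opened.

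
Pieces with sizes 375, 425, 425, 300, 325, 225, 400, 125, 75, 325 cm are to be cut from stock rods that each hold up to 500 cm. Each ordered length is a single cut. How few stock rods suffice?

8

Total = 425 + 425 + 400 + 375 + 325 + 325 + 300 + 225 + 125 + 75 = 3000 cm.
Lower bound: ⌈3000/500⌉ = 6 stock rods.
Also, 7 pieces each exceed 250 cm, and no two of those can share a stock rod, so at least 7 stock rods are needed.
A packing using 8 stock rods:
  stock rod 1: 425 + 75 = 500
  stock rod 2: 425 = 425
  stock rod 3: 400 = 400
  stock rod 4: 375 + 125 = 500
  stock rod 5: 325 = 325
  stock rod 6: 325 = 325
  stock rod 7: 300 = 300
  stock rod 8: 225 = 225
No arrangement into 7 stock rods stays within capacity, so 8 is optimal.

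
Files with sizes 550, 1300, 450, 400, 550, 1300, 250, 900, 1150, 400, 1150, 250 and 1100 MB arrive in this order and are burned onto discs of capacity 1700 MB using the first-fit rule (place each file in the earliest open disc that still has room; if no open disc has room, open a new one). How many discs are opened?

7

  550 → disc 1 (new)  [load 550/1700]
  1300 → disc 2 (new)  [load 1300/1700]
  450 → disc 1  [load 1000/1700]
  400 → disc 1  [load 1400/1700]
  550 → disc 3 (new)  [load 550/1700]
  1300 → disc 4 (new)  [load 1300/1700]
  250 → disc 1  [load 1650/1700]
  900 → disc 3  [load 1450/1700]
  1150 → disc 5 (new)  [load 1150/1700]
  400 → disc 2  [load 1700/1700]
  1150 → disc 6 (new)  [load 1150/1700]
  250 → disc 3  [load 1700/1700]
  1100 → disc 7 (new)  [load 1100/1700]
7 discs opened.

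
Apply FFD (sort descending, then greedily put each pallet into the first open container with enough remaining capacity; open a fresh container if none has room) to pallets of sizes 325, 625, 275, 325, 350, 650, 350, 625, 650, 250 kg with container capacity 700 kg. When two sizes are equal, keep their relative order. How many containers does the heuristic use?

Sorted descending: 650, 650, 625, 625, 350, 350, 325, 325, 275, 250.
  650 → container 1 (new)  [load 650/700]
  650 → container 2 (new)  [load 650/700]
  625 → container 3 (new)  [load 625/700]
  625 → container 4 (new)  [load 625/700]
  350 → container 5 (new)  [load 350/700]
  350 → container 5  [load 700/700]
  325 → container 6 (new)  [load 325/700]
  325 → container 6  [load 650/700]
  275 → container 7 (new)  [load 275/700]
  250 → container 7  [load 525/700]
7 containers opened.

7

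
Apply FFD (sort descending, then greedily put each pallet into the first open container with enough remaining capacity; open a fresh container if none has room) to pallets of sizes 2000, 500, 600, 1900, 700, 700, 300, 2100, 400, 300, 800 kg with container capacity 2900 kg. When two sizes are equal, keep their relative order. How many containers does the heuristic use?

4

Sorted descending: 2100, 2000, 1900, 800, 700, 700, 600, 500, 400, 300, 300.
  2100 → container 1 (new)  [load 2100/2900]
  2000 → container 2 (new)  [load 2000/2900]
  1900 → container 3 (new)  [load 1900/2900]
  800 → container 1  [load 2900/2900]
  700 → container 2  [load 2700/2900]
  700 → container 3  [load 2600/2900]
  600 → container 4 (new)  [load 600/2900]
  500 → container 4  [load 1100/2900]
  400 → container 4  [load 1500/2900]
  300 → container 3  [load 2900/2900]
  300 → container 4  [load 1800/2900]
4 containers opened.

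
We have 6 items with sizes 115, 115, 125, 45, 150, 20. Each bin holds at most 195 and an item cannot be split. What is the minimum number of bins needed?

Total = 150 + 125 + 115 + 115 + 45 + 20 = 570.
Lower bound: ⌈570/195⌉ = 3 bins.
Also, 4 items each exceed 195/2, and no two of those can share a bin, so at least 4 bins are needed.
A packing using 4 bins:
  bin 1: 150 + 45 = 195
  bin 2: 125 + 20 = 145
  bin 3: 115 = 115
  bin 4: 115 = 115
This matches the lower bound, so 4 is optimal.

4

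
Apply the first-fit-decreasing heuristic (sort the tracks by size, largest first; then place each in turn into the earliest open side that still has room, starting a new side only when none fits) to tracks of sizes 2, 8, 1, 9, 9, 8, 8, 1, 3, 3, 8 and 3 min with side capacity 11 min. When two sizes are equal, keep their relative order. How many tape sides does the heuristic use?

Sorted descending: 9, 9, 8, 8, 8, 8, 3, 3, 3, 2, 1, 1.
  9 → side 1 (new)  [load 9/11]
  9 → side 2 (new)  [load 9/11]
  8 → side 3 (new)  [load 8/11]
  8 → side 4 (new)  [load 8/11]
  8 → side 5 (new)  [load 8/11]
  8 → side 6 (new)  [load 8/11]
  3 → side 3  [load 11/11]
  3 → side 4  [load 11/11]
  3 → side 5  [load 11/11]
  2 → side 1  [load 11/11]
  1 → side 2  [load 10/11]
  1 → side 2  [load 11/11]
6 tape sides opened.

6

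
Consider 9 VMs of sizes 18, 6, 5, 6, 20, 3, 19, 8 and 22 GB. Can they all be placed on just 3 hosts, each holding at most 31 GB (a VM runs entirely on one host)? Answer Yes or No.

Total = 107 GB; ⌈107/31⌉ = 4.
At least 4 hosts are required, but only 3 are allowed.

No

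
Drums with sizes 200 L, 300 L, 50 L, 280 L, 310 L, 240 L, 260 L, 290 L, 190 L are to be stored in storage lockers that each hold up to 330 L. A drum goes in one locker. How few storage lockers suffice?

Total = 310 + 300 + 290 + 280 + 260 + 240 + 200 + 190 + 50 = 2120 L.
Lower bound: ⌈2120/330⌉ = 7 storage lockers.
Also, 8 drums each exceed 165 L, and no two of those can share a locker, so at least 8 storage lockers are needed.
A packing using 8 storage lockers:
  locker 1: 310 = 310
  locker 2: 300 = 300
  locker 3: 290 = 290
  locker 4: 280 + 50 = 330
  locker 5: 260 = 260
  locker 6: 240 = 240
  locker 7: 200 = 200
  locker 8: 190 = 190
This matches the lower bound, so 8 is optimal.

8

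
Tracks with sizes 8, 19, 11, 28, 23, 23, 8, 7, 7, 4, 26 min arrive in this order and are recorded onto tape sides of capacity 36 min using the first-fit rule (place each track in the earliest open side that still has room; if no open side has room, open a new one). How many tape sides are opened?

5

  8 → side 1 (new)  [load 8/36]
  19 → side 1  [load 27/36]
  11 → side 2 (new)  [load 11/36]
  28 → side 3 (new)  [load 28/36]
  23 → side 2  [load 34/36]
  23 → side 4 (new)  [load 23/36]
  8 → side 1  [load 35/36]
  7 → side 3  [load 35/36]
  7 → side 4  [load 30/36]
  4 → side 4  [load 34/36]
  26 → side 5 (new)  [load 26/36]
5 tape sides opened.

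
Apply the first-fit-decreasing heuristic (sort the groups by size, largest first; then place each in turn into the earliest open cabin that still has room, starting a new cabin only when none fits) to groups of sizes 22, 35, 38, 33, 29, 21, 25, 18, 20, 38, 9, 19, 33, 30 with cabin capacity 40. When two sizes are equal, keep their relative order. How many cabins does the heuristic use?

11

Sorted descending: 38, 38, 35, 33, 33, 30, 29, 25, 22, 21, 20, 19, 18, 9.
  38 → cabin 1 (new)  [load 38/40]
  38 → cabin 2 (new)  [load 38/40]
  35 → cabin 3 (new)  [load 35/40]
  33 → cabin 4 (new)  [load 33/40]
  33 → cabin 5 (new)  [load 33/40]
  30 → cabin 6 (new)  [load 30/40]
  29 → cabin 7 (new)  [load 29/40]
  25 → cabin 8 (new)  [load 25/40]
  22 → cabin 9 (new)  [load 22/40]
  21 → cabin 10 (new)  [load 21/40]
  20 → cabin 11 (new)  [load 20/40]
  19 → cabin 10  [load 40/40]
  18 → cabin 9  [load 40/40]
  9 → cabin 6  [load 39/40]
11 cabins opened.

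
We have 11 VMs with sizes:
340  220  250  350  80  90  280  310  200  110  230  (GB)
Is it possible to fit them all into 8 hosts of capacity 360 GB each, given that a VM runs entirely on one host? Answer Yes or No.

A valid assignment using 8 hosts:
  host 1: 350 = 350
  host 2: 340 = 340
  host 3: 310 = 310
  host 4: 280 + 80 = 360
  host 5: 250 + 110 = 360
  host 6: 230 + 90 = 320
  host 7: 220 = 220
  host 8: 200 = 200
Every load is within 360 GB, so 8 hosts suffice.

Yes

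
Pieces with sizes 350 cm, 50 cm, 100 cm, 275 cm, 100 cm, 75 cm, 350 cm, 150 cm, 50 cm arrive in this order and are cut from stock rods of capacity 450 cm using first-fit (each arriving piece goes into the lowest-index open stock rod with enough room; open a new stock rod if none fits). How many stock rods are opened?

  350 → stock rod 1 (new)  [load 350/450]
  50 → stock rod 1  [load 400/450]
  100 → stock rod 2 (new)  [load 100/450]
  275 → stock rod 2  [load 375/450]
  100 → stock rod 3 (new)  [load 100/450]
  75 → stock rod 2  [load 450/450]
  350 → stock rod 3  [load 450/450]
  150 → stock rod 4 (new)  [load 150/450]
  50 → stock rod 1  [load 450/450]
4 stock rods opened.

4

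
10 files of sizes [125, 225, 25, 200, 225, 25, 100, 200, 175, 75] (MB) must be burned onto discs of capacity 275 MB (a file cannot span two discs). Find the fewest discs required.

6

Total = 225 + 225 + 200 + 200 + 175 + 125 + 100 + 75 + 25 + 25 = 1375 MB.
Lower bound: ⌈1375/275⌉ = 5 discs.
A packing using 6 discs:
  disc 1: 225 + 25 + 25 = 275
  disc 2: 225 = 225
  disc 3: 200 + 75 = 275
  disc 4: 200 = 200
  disc 5: 175 + 100 = 275
  disc 6: 125 = 125
No arrangement into 5 discs stays within capacity, so 6 is optimal.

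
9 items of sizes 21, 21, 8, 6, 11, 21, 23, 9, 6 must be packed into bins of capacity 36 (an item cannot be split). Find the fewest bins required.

Total = 23 + 21 + 21 + 21 + 11 + 9 + 8 + 6 + 6 = 126.
Lower bound: ⌈126/36⌉ = 4 bins.
A packing using 4 bins:
  bin 1: 23 + 11 = 34
  bin 2: 21 + 9 + 6 = 36
  bin 3: 21 + 8 + 6 = 35
  bin 4: 21 = 21
This matches the lower bound, so 4 is optimal.

4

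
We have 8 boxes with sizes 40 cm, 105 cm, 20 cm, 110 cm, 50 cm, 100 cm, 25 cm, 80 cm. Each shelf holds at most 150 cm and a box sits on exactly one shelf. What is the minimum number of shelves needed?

4

Total = 110 + 105 + 100 + 80 + 50 + 40 + 25 + 20 = 530 cm.
Lower bound: ⌈530/150⌉ = 4 shelves.
A packing using 4 shelves:
  shelf 1: 110 + 40 = 150
  shelf 2: 105 + 25 + 20 = 150
  shelf 3: 100 + 50 = 150
  shelf 4: 80 = 80
This matches the lower bound, so 4 is optimal.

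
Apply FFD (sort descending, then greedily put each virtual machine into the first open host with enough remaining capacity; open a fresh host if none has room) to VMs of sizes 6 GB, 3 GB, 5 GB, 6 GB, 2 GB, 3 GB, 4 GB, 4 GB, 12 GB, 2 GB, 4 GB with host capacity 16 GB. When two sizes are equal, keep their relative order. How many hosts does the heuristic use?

4

Sorted descending: 12, 6, 6, 5, 4, 4, 4, 3, 3, 2, 2.
  12 → host 1 (new)  [load 12/16]
  6 → host 2 (new)  [load 6/16]
  6 → host 2  [load 12/16]
  5 → host 3 (new)  [load 5/16]
  4 → host 1  [load 16/16]
  4 → host 2  [load 16/16]
  4 → host 3  [load 9/16]
  3 → host 3  [load 12/16]
  3 → host 3  [load 15/16]
  2 → host 4 (new)  [load 2/16]
  2 → host 4  [load 4/16]
4 hosts opened.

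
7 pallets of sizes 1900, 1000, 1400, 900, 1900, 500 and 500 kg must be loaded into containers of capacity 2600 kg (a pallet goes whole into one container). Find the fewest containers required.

4

Total = 1900 + 1900 + 1400 + 1000 + 900 + 500 + 500 = 8100 kg.
Lower bound: ⌈8100/2600⌉ = 4 containers.
A packing using 4 containers:
  container 1: 1900 + 500 = 2400
  container 2: 1900 + 500 = 2400
  container 3: 1400 + 1000 = 2400
  container 4: 900 = 900
This matches the lower bound, so 4 is optimal.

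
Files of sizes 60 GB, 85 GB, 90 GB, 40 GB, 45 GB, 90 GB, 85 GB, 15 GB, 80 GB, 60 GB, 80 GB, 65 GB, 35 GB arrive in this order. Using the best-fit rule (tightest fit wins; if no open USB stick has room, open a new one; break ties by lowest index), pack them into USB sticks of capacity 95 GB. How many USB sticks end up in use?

  60 → USB stick 1 (new)  [load 60/95]
  85 → USB stick 2 (new)  [load 85/95]
  90 → USB stick 3 (new)  [load 90/95]
  40 → USB stick 4 (new)  [load 40/95]
  45 → USB stick 4  [load 85/95]
  90 → USB stick 5 (new)  [load 90/95]
  85 → USB stick 6 (new)  [load 85/95]
  15 → USB stick 1  [load 75/95]
  80 → USB stick 7 (new)  [load 80/95]
  60 → USB stick 8 (new)  [load 60/95]
  80 → USB stick 9 (new)  [load 80/95]
  65 → USB stick 10 (new)  [load 65/95]
  35 → USB stick 8  [load 95/95]
10 USB sticks opened.

10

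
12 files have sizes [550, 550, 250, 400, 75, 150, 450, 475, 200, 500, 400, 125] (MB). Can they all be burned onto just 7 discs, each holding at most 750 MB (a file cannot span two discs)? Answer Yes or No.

A valid assignment using 7 discs:
  disc 1: 550 + 200 = 750
  disc 2: 550 + 150 = 700
  disc 3: 500 + 250 = 750
  disc 4: 475 + 125 + 75 = 675
  disc 5: 450 = 450
  disc 6: 400 = 400
  disc 7: 400 = 400
Every load is within 750 MB, so 7 discs suffice.

Yes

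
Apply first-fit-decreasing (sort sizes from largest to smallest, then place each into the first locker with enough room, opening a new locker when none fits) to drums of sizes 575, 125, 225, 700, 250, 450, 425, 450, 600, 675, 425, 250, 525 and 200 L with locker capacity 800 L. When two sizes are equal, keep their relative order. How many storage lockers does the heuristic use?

Sorted descending: 700, 675, 600, 575, 525, 450, 450, 425, 425, 250, 250, 225, 200, 125.
  700 → locker 1 (new)  [load 700/800]
  675 → locker 2 (new)  [load 675/800]
  600 → locker 3 (new)  [load 600/800]
  575 → locker 4 (new)  [load 575/800]
  525 → locker 5 (new)  [load 525/800]
  450 → locker 6 (new)  [load 450/800]
  450 → locker 7 (new)  [load 450/800]
  425 → locker 8 (new)  [load 425/800]
  425 → locker 9 (new)  [load 425/800]
  250 → locker 5  [load 775/800]
  250 → locker 6  [load 700/800]
  225 → locker 4  [load 800/800]
  200 → locker 3  [load 800/800]
  125 → locker 2  [load 800/800]
9 storage lockers opened.

9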